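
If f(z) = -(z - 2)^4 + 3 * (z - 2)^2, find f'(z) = -4*z^3 + 24*z^2 - 42*z + 20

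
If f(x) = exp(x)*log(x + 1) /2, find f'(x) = (x*exp(x)*log(x + 1) + exp(x)*log(x + 1) + exp(x))/(2*x + 2)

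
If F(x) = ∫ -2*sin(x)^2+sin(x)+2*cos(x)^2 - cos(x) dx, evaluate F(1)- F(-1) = -2*sin(1) + 2*sin(2)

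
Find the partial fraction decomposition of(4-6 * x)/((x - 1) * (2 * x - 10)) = 1/(4*(x - 1)) - 13/(4*(x - 5))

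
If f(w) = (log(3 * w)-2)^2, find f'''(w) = (4*log(w) - 14 + 4*log(3))/w^3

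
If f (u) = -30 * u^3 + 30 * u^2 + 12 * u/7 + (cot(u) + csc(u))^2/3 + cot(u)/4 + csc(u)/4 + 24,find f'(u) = -90*u^2 + 60*u + 12/7 + 2/(3*sin(u)) - cos(u)/(4*sin(u)^2) - 1/(4*sin(u)^2) - 4*cos(u)/(3*sin(u)^3) - 4/(3*sin(u)^3)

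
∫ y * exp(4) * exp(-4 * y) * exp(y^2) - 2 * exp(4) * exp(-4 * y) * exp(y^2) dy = exp((y - 2)^2)/2 + C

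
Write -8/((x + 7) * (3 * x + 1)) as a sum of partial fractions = -6/(5*(3*x + 1)) + 2/(5*(x + 7))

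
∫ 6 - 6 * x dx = -3*x^2 + 6*x + C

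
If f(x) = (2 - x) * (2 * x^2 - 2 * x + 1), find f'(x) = -6*x^2 + 12*x - 5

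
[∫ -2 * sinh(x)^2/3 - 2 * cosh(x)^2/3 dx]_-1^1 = -2*sinh(2)/3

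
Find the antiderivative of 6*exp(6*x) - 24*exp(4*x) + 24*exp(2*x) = (exp(2*x) - 2)^3 + C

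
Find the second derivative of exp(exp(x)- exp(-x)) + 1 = (exp(exp(x) - exp(-x)) - exp(x + exp(x) - exp(-x)) + 2*exp(2*x + exp(x) - exp(-x)) + exp(3*x + exp(x) - exp(-x)) + exp(4*x + exp(x) - exp(-x)))*exp(-2*x)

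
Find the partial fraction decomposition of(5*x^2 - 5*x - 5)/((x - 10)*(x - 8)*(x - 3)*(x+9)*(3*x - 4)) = 9/(3224*(3*x - 4)) + 445/(120156*(x + 9)) + 1/(84*(x - 3)) - 11/(136*(x - 8)) + 445/(6916*(x - 10))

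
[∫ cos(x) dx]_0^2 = sin(2)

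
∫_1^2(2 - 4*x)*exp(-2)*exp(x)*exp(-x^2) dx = -2*exp(-2) + 2*exp(-4)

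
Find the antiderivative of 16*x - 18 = 8*x^2 - 18*x + C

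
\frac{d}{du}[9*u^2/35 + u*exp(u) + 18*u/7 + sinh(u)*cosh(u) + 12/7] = u*exp(u) + 18*u/35 + exp(u) + cosh(2*u) + 18/7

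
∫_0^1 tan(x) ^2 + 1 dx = tan(1)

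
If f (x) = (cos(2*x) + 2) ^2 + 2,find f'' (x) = -64*sin(x)^4 + 96*sin(x)^2 - 24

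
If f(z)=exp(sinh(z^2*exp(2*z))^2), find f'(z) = 2*z*(z + 1)*exp(2*z)*exp(cosh(2*z^2*exp(2*z))/2 - 1/2)*sinh(2*z^2*exp(2*z))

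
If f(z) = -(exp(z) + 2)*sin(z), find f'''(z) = -2*sqrt(2)*exp(z)*cos(z + pi/4) + 2*cos(z)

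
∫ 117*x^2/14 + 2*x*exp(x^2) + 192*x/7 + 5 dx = 39*x^3/14 + 96*x^2/7 + 5*x + exp(x^2) + C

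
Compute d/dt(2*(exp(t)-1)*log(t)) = (2*t*exp(t)*log(t) + 2*exp(t) - 2)/t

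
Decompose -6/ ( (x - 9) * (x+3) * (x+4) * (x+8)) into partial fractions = 3/(170*(x + 8)) - 3/(26*(x + 4)) + 1/(10*(x + 3)) - 1/(442*(x - 9))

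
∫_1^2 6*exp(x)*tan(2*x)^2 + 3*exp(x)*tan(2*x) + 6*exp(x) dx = 3*E*(-tan(2) + E*tan(4))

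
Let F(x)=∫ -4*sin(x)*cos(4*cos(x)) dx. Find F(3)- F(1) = -sin(4*cos(1)) + sin(4*cos(3))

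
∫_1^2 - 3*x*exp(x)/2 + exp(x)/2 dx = -exp(2) - E/2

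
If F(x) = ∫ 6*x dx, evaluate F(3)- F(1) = 24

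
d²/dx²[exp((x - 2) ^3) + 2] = 9*x^4*exp(x^3 - 6*x^2 + 12*x - 8) - 72*x^3*exp(x^3 - 6*x^2 + 12*x - 8) + 216*x^2*exp(x^3 - 6*x^2 + 12*x - 8) - 282*x*exp(x^3 - 6*x^2 + 12*x - 8) + 132*exp(x^3 - 6*x^2 + 12*x - 8)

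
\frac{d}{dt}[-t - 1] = -1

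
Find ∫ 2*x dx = x^2 + C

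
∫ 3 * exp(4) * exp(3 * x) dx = exp(3*x + 4) + C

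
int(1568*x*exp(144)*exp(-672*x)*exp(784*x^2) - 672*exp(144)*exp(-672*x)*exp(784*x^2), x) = exp(16*(7*x - 3)^2) + C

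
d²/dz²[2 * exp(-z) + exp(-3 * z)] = (2*exp(2*z) + 9)*exp(-3*z)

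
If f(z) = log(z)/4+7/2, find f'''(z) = 1/(2*z^3)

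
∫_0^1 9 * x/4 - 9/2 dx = -27/8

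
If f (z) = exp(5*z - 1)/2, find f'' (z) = 25*exp(5*z - 1)/2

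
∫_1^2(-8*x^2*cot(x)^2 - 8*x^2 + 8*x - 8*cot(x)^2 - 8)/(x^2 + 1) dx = -8/tan(1) + 8/tan(2) - 4*log(2) + 4*log(5)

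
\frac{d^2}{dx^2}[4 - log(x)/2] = 1/(2*x^2)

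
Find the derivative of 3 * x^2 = 6*x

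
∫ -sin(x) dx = cos(x) + C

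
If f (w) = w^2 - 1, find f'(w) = 2*w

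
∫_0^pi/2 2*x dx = pi^2/4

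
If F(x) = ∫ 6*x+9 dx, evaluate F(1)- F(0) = 12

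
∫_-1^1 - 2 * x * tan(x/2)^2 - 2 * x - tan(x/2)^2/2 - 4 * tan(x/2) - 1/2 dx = -2*tan(1/2)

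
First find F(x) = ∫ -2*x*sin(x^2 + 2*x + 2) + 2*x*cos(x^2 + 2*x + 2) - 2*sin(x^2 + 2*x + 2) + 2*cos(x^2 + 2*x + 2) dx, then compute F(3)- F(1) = sin(17) - cos(5) + cos(17) - sin(5)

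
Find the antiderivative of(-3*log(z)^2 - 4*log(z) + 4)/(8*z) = (-log(z)^2 - 2*log(z) + 4)*log(z)/8 + C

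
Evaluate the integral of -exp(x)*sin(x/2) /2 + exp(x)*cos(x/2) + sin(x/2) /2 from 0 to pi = 0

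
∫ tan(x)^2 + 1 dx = tan(x) + C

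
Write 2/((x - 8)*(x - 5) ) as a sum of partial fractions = -2/(3*(x - 5)) + 2/(3*(x - 8))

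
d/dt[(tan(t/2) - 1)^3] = 3*(tan(t/2) - 1)^2/(2*cos(t/2)^2)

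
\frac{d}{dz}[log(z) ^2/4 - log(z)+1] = (log(z) - 2)/(2*z)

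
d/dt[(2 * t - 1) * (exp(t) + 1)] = 2*t*exp(t) + exp(t) + 2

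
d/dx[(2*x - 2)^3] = 24*x^2 - 48*x + 24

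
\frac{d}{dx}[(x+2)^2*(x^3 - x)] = 5*x^4 + 16*x^3 + 9*x^2 - 8*x - 4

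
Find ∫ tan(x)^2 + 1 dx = tan(x) + C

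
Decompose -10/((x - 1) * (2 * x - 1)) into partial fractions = 20/(2*x - 1) - 10/(x - 1)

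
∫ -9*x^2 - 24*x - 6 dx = -3*x^3 - 12*x^2 - 6*x + C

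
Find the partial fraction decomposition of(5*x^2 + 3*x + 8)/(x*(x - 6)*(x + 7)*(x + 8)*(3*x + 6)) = 19/(126*(x + 8)) - 232/(1365*(x + 7)) + 11/(720*(x + 2)) + 103/(13104*(x - 6)) - 1/(252*x)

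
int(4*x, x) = 2*x^2 + C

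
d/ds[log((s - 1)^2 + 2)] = (2*s - 2)/(s^2 - 2*s + 3)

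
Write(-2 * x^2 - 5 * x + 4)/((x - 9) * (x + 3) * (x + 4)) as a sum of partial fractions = -8/(13*(x + 4)) - 1/(12*(x + 3)) - 203/(156*(x - 9))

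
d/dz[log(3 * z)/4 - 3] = 1/(4*z)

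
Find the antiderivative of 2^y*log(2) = 2^y + C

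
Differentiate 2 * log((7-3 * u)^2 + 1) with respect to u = (36*u - 84)/(9*u^2 - 42*u + 50)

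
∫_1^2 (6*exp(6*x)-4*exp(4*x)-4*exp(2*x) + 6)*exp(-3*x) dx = -2*(E - exp(-1))^3 - 2*E - 2*exp(-2) + 2*exp(-1) + 2*exp(2) + 2*(-exp(-2) + exp(2))^3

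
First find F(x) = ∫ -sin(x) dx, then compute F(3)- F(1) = cos(3) - cos(1)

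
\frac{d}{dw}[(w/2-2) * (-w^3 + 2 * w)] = -2*w^3 + 6*w^2 + 2*w - 4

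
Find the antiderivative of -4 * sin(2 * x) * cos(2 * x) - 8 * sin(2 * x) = (cos(2*x) + 2)^2 + C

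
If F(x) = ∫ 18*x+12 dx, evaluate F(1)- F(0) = 21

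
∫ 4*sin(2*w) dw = -2*cos(2*w) + C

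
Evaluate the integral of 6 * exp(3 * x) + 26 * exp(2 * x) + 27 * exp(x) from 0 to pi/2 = -62 - exp(pi/2) + (2 + exp(pi/2))^2 + 2*(2 + exp(pi/2))^3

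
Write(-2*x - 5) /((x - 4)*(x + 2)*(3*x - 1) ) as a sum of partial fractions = 51/(77*(3*x - 1)) - 1/(42*(x + 2)) - 13/(66*(x - 4))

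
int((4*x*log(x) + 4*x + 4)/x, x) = 4*(x + 1)*log(x) + C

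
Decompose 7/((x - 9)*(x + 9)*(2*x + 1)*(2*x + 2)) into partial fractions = -28/(323*(2*x + 1)) - 7/(4896*(x + 9)) + 7/(160*(x + 1)) + 7/(6840*(x - 9))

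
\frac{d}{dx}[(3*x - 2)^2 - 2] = 18*x - 12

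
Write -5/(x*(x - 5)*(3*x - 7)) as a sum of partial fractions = 45/(56*(3*x - 7)) - 1/(8*(x - 5)) - 1/(7*x)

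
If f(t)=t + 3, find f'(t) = 1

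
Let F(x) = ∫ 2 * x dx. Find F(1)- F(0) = 1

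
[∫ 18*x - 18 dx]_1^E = (-3 + 3*E)^2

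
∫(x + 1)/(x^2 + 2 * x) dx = log(-x*(x + 2))/2 + C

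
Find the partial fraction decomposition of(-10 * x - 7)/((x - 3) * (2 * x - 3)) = 44/(3*(2*x - 3)) - 37/(3*(x - 3))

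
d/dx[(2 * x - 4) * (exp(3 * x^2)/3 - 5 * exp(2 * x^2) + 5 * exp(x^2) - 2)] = 4*x^2*exp(3*x^2) - 40*x^2*exp(2*x^2) + 20*x^2*exp(x^2) - 8*x*exp(3*x^2) + 80*x*exp(2*x^2) - 40*x*exp(x^2) + 2*exp(3*x^2)/3 - 10*exp(2*x^2) + 10*exp(x^2) - 4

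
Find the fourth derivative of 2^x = 2^x*log(2)^4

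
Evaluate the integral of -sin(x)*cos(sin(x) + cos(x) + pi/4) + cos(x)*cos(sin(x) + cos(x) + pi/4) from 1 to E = -sin(cos(1) + pi/4 + sin(1)) + sin(cos(E) + sin(E) + pi/4)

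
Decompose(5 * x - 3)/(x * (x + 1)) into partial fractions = 8/(x + 1) - 3/x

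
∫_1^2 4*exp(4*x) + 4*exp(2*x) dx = -(1 + exp(2))^2 + (1 + exp(4))^2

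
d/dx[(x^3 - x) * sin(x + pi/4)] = x^3*cos(x + pi/4) + 3*x^2*sin(x + pi/4) - x*cos(x + pi/4) - sin(x + pi/4)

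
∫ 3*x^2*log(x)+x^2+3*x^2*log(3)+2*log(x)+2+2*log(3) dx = x*(x^2 + 2)*log(3*x) + C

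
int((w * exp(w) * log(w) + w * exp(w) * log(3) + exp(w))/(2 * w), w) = exp(w)*log(3*w)/2 + C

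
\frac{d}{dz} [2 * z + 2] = 2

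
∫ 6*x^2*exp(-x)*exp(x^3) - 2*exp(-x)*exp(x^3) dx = 2*exp(x*(x^2 - 1)) + C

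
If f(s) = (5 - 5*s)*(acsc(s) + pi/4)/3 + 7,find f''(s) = (10*s + 5)/(3*s^4*sqrt(1 - 1/s^2) + 3*s^3*sqrt(1 - 1/s^2))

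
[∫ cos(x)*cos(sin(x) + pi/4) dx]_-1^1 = sqrt(2)*sin(sin(1))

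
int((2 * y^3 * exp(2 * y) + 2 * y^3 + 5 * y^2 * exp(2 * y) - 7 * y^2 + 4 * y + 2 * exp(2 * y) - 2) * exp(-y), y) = 2*y*(2*y^2 - y + 2)*sinh(y) + C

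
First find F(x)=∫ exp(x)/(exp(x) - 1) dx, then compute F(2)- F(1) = -log(-2 + 2*E) + log(-2 + 2*exp(2))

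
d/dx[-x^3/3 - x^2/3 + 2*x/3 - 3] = -x^2 - 2*x/3 + 2/3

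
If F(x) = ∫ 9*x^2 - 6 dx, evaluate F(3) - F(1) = 66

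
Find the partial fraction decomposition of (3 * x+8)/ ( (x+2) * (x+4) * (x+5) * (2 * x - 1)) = 76/(495*(2*x - 1)) + 7/(33*(x + 5)) - 2/(9*(x + 4)) - 1/(15*(x + 2))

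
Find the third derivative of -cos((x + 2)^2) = -8*x^3*sin(x^2 + 4*x + 4) - 48*x^2*sin(x^2 + 4*x + 4) - 96*x*sin(x^2 + 4*x + 4) + 12*x*cos(x^2 + 4*x + 4) - 64*sin(x^2 + 4*x + 4) + 24*cos(x^2 + 4*x + 4)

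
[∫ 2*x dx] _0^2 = 4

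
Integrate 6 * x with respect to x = 3*x^2 + C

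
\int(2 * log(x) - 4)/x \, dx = (log(x) - 2)^2 + C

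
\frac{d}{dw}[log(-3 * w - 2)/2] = 3/(6*w + 4)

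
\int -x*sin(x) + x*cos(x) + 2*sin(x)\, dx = sqrt(2)*(x - 1)*sin(x + pi/4) + C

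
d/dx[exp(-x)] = -exp(-x)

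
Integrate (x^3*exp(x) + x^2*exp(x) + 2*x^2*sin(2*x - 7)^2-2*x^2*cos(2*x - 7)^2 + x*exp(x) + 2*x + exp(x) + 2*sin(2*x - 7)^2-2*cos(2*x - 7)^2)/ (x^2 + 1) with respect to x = x*exp(x) + log(x^2 + 1) - sin(4*x - 14)/2 + C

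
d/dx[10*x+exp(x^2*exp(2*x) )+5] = 2*x^2*exp(x^2*exp(2*x) + 2*x) + 2*x*exp(x^2*exp(2*x) + 2*x) + 10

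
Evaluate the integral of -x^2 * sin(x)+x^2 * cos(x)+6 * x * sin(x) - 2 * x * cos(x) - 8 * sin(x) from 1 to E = -sin(1) - cos(1) + (-2 + E)^2*(cos(E) + sin(E))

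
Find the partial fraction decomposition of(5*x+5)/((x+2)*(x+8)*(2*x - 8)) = -35/(144*(x + 8)) + 5/(72*(x + 2)) + 25/(144*(x - 4))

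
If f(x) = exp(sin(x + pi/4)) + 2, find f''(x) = -exp(sin(x + pi/4))*sin(x + pi/4) + exp(sin(x + pi/4))*cos(x + pi/4)^2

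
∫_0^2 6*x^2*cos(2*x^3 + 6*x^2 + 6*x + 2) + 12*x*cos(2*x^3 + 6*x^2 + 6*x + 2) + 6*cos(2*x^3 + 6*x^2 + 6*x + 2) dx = -sin(2) + sin(54)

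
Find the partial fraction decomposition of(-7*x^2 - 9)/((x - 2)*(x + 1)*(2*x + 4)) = -37/(8*(x + 2)) + 8/(3*(x + 1)) - 37/(24*(x - 2))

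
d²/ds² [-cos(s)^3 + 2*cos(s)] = -5*cos(s)/4 + 9*cos(3*s)/4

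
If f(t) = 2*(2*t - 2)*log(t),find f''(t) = (4*t + 4)/t^2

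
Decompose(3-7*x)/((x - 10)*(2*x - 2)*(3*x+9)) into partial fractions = 1/(13*(x + 3)) + 1/(54*(x - 1)) - 67/(702*(x - 10))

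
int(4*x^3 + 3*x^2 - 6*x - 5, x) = x^4 + x^3 - 3*x^2 - 5*x + C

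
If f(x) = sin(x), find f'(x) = cos(x)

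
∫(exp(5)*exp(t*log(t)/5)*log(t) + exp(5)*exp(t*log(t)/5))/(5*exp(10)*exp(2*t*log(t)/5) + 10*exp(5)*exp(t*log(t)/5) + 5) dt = exp(t*log(t)/5 + 5)/(exp(t*log(t)/5 + 5) + 1) + C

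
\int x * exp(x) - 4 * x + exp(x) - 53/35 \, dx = x*(-70*x + 35*exp(x) - 53)/35 + C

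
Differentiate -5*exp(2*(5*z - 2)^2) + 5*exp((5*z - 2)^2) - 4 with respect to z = 250*z*exp(25*z^2 - 20*z + 4) - 500*z*exp(50*z^2 - 40*z + 8) - 100*exp(25*z^2 - 20*z + 4) + 200*exp(50*z^2 - 40*z + 8)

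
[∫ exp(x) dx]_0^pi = -1 + exp(pi)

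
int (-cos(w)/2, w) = -sin(w)/2 + C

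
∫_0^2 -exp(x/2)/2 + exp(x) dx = -E + exp(2)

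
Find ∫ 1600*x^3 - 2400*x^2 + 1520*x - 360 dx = 400*x^4 - 800*x^3 + 760*x^2 - 360*x + C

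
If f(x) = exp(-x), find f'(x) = -exp(-x)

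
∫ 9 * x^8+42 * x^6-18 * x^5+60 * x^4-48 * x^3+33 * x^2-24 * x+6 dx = x^9 + 6*x^7 - 3*x^6 + 12*x^5 - 12*x^4 + 11*x^3 - 12*x^2 + 6*x + C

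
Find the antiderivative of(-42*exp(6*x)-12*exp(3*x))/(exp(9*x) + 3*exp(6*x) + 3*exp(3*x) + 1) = (-14*exp(6*x) - 14*exp(3*x) - 5)/(exp(6*x) + 2*exp(3*x) + 1) + C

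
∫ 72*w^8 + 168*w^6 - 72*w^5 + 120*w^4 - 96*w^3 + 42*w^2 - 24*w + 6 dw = 8*w^9 + 24*w^7 - 12*w^6 + 24*w^5 - 24*w^4 + 14*w^3 - 12*w^2 + 6*w + C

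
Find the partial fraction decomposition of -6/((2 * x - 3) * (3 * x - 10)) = -18/(11*(3*x - 10)) + 12/(11*(2*x - 3))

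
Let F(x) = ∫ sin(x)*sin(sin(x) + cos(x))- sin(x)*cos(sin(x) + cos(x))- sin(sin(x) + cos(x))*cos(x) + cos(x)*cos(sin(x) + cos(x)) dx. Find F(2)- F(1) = sqrt(2)*(-sin(pi/4 + sqrt(2)*sin(pi/4 + 1)) + sin(sqrt(2)*sin(pi/4 + 2) + pi/4))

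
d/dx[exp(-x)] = -exp(-x)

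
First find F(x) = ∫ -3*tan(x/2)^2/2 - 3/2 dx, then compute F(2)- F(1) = -3*tan(1) + 3*tan(1/2)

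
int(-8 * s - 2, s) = -4*s^2 - 2*s + C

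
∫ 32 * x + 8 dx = 16*x^2 + 8*x + C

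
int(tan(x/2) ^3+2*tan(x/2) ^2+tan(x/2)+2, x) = (tan(x/2) + 2)^2 + C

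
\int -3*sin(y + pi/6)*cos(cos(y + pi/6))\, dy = 3*sin(cos(y + pi/6)) + C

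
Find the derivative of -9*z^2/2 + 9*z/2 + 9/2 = 9/2 - 9*z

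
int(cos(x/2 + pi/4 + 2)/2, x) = sin(x/2 + pi/4 + 2) + C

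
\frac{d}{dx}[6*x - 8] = 6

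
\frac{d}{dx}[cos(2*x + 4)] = -2*sin(2*x + 4)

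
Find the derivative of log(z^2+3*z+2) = (2*z + 3)/(z^2 + 3*z + 2)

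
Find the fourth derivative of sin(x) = sin(x)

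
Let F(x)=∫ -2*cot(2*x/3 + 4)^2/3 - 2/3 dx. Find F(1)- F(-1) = -cot(10/3) + cot(14/3)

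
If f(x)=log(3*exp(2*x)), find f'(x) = 2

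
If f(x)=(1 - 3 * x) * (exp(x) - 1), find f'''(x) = -3*x*exp(x) - 8*exp(x)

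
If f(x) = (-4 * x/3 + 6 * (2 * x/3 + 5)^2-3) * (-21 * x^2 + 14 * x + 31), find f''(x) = -672*x^2 - 4648*x - 4926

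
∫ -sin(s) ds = cos(s) + C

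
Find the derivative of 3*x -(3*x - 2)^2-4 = 15 - 18*x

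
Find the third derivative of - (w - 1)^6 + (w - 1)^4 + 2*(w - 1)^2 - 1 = -120*w^3 + 360*w^2 - 336*w + 96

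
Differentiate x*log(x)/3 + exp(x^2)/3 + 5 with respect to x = 2*x*exp(x^2)/3 + log(x)/3 + 1/3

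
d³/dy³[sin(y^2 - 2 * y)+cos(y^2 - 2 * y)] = 8*y^3*sin(y*(y - 2)) - 8*y^3*cos(y*(y - 2)) - 24*y^2*sin(y*(y - 2)) + 24*y^2*cos(y*(y - 2)) + 12*y*sin(y*(y - 2)) - 36*y*cos(y*(y - 2)) + 4*sin(y*(y - 2)) + 20*cos(y*(y - 2))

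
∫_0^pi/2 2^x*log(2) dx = -1 + 2^(pi/2)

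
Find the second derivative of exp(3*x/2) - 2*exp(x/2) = 9*exp(3*x/2)/4 - exp(x/2)/2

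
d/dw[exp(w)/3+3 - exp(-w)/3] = (exp(2*w) + 1)*exp(-w)/3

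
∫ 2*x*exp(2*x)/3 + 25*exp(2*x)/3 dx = (x + 12)*exp(2*x)/3 + C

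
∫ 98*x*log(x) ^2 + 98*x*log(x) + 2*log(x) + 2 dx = x*(49*x*log(x) + 2)*log(x) + C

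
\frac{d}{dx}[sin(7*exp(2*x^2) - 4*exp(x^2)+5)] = 4*x*(7*exp(x^2) - 2)*exp(x^2)*cos(7*exp(2*x^2) - 4*exp(x^2) + 5)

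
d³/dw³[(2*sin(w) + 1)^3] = -48*sin(2*w) - 12*cos(w) + 54*cos(3*w)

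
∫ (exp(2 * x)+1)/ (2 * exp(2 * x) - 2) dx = log(2*sinh(x))/2 + C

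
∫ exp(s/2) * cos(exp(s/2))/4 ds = sin(exp(s/2))/2 + C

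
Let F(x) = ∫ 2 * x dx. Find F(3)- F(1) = 8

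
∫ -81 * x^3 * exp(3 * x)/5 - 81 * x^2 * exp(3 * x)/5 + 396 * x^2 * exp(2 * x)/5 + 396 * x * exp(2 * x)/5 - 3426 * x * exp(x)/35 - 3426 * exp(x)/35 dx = 3*x*(-63*x^2*exp(2*x) + 462*x*exp(x) - 1142)*exp(x)/35 + C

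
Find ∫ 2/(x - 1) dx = 2*log(x - 1) + C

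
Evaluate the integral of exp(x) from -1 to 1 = E - exp(-1)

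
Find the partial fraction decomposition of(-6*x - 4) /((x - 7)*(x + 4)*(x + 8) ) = 11/(15*(x + 8)) - 5/(11*(x + 4)) - 46/(165*(x - 7))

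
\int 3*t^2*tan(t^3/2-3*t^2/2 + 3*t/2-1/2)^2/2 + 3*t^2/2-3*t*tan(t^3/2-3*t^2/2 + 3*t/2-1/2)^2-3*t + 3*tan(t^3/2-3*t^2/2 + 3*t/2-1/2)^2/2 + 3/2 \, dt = tan((t - 1)^3/2) + C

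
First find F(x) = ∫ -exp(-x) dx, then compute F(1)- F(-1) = -E + exp(-1)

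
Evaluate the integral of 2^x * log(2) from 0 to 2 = 3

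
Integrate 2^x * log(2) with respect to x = 2^x + C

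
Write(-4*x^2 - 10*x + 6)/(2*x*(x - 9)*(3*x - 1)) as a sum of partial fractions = -5/(13*(3*x - 1)) - 34/(39*(x - 9)) + 1/(3*x)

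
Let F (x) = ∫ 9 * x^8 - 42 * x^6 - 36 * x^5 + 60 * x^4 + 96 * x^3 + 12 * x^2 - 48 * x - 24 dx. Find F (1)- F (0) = -19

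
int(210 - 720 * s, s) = -360*s^2 + 210*s + C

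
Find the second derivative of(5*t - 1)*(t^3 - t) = 60*t^2 - 6*t - 10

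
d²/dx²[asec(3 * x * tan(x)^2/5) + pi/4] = 5*(-18*x^4*tan(x)^4 - 72*x^4*tan(x)^2 - 54*x^4 - 36*x^3*tan(x)^3 - 36*x^3*tan(x) - 18*x^2*tan(x)^2 - 50*x^2 + 50*x^2/tan(x)^4 + 25/tan(x)^2)/(x^3*sqrt(9 - 25/(x^2*tan(x)^4))*(9*x^2*tan(x)^4 - 25))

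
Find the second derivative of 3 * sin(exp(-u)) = 3*(exp(u)*cos(exp(-u)) - sin(exp(-u)))*exp(-2*u)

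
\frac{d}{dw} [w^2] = 2*w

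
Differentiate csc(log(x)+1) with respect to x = -cot(log(x) + 1)*csc(log(x) + 1)/x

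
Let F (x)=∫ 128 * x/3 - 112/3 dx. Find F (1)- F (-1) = -224/3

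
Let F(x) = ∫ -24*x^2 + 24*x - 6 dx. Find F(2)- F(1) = -26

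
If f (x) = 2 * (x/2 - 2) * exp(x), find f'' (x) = x*exp(x) - 2*exp(x)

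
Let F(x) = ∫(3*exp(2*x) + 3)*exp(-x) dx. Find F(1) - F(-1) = -6*exp(-1) + 6*E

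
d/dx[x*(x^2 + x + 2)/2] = 3*x^2/2 + x + 1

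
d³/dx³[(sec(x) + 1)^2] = 2*(-1 - 4/cos(x) + 6/cos(x)^2 + 12/cos(x)^3)*sin(x)/cos(x)^2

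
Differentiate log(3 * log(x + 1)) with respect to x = 1/(x*log(x + 1) + log(x + 1))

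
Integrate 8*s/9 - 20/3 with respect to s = 4*s^2/9 - 20*s/3 + C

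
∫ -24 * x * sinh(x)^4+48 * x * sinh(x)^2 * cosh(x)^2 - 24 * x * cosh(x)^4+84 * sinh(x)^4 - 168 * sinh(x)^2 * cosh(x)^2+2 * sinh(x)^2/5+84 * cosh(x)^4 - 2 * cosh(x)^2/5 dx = -12*x^2 + 418*x/5 + C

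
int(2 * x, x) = x^2 + C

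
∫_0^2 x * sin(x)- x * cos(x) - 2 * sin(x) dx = -1 - sin(2) - cos(2)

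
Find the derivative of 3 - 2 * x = -2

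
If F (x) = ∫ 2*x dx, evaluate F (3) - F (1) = 8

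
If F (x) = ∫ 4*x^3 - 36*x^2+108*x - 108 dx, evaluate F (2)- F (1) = -15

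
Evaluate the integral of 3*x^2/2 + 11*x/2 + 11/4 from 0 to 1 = 6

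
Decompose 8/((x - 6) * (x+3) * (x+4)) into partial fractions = 4/(5*(x + 4)) - 8/(9*(x + 3)) + 4/(45*(x - 6))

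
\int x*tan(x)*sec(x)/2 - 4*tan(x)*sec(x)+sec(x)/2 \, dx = (x/2 - 4)*sec(x) + C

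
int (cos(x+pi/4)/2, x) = sin(x + pi/4)/2 + C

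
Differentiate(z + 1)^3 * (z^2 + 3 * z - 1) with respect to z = 5*z^4 + 24*z^3 + 33*z^2 + 14*z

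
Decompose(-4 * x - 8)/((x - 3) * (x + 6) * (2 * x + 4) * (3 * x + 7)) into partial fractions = 9/(88*(3*x + 7)) - 2/(99*(x + 6)) - 1/(72*(x - 3))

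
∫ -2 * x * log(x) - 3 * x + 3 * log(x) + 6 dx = -x*(x - 3)*(log(x) + 1) + C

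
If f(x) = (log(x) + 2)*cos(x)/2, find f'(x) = (-x*log(x)*sin(x) - 2*x*sin(x) + cos(x))/(2*x)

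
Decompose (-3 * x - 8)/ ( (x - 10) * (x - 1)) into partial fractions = 11/(9*(x - 1)) - 38/(9*(x - 10))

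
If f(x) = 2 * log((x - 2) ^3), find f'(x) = 6/(x - 2)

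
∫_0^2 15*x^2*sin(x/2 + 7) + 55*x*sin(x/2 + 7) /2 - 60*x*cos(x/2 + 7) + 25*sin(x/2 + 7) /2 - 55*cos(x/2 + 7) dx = 25*cos(7) - 255*cos(8)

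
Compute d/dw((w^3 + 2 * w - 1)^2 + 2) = 6*w^5 + 16*w^3 - 6*w^2 + 8*w - 4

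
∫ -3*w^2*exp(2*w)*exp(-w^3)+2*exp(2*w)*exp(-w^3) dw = exp(-w*(w^2 - 2)) + C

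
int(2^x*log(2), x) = 2^x + C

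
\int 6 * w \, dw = 3*w^2 + C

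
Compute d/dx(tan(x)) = cos(x)^(-2)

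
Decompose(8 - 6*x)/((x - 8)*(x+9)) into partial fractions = -62/(17*(x + 9)) - 40/(17*(x - 8))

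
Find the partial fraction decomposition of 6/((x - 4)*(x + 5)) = -2/(3*(x + 5)) + 2/(3*(x - 4))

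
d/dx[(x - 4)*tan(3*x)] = 3*x/cos(3*x)^2 + tan(3*x) - 12/cos(3*x)^2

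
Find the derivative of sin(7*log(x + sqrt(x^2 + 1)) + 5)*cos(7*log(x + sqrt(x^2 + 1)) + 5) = 7*(x + sqrt(x^2 + 1))*cos(14*log(x + sqrt(x^2 + 1)) + 10)/(x^2 + x*sqrt(x^2 + 1) + 1)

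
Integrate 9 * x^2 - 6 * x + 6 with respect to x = 3*x^3 - 3*x^2 + 6*x + C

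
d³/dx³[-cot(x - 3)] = 6*cot(x - 3)^4 + 8*cot(x - 3)^2 + 2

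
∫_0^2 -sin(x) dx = -1 + cos(2)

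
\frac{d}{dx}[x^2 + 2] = 2*x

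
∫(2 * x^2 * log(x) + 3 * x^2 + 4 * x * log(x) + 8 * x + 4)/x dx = (x + 2)^2*(log(x) + 1) + C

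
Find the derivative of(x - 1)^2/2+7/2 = x - 1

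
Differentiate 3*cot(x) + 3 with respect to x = -3/sin(x)^2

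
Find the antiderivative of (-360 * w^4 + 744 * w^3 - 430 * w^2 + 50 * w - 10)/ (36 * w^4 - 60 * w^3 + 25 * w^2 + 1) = -10*w + log(w^2*(6*w - 5)^2 + 1) + C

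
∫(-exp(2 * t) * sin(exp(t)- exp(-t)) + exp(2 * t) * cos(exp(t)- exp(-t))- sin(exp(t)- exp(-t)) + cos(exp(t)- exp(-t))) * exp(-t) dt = sqrt(2)*sin(2*sinh(t) + pi/4) + C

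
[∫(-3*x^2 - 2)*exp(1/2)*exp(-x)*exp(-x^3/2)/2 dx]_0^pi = -exp(1/2) + exp(-pi^3/2 - pi + 1/2)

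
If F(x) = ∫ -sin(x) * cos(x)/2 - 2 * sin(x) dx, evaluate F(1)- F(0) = -25/4 + (cos(1)/2 + 2)^2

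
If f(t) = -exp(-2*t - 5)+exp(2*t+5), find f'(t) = (2*exp(4*t + 10) + 2)*exp(-2*t - 5)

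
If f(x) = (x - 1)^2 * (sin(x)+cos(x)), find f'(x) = -x^2*sin(x) + x^2*cos(x) + 4*x*sin(x) - 3*sin(x) - cos(x)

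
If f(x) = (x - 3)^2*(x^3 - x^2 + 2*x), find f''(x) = 20*x^3 - 84*x^2 + 102*x - 42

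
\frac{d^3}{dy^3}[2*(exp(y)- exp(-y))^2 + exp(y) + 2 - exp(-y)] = (16*exp(4*y) + exp(3*y) + exp(y) - 16)*exp(-2*y)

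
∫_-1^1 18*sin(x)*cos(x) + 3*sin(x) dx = 0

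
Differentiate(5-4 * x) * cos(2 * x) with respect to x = 8*x*sin(2*x) - 10*sin(2*x) - 4*cos(2*x)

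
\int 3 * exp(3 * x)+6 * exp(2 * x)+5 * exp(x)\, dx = (exp(x) + 1)^3 + 2*exp(x) + C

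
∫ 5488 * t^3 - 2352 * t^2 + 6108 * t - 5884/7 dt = 1372*t^4 - 784*t^3 + 3054*t^2 - 5884*t/7 + C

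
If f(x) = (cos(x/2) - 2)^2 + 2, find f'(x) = 2*sin(x/2) - sin(x)/2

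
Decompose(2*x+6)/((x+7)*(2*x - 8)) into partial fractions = 4/(11*(x + 7)) + 7/(11*(x - 4))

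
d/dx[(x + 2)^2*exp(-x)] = (-x^2 - 2*x)*exp(-x)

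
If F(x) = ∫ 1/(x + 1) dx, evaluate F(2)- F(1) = -log(20) + log(30)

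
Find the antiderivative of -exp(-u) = exp(-u) + C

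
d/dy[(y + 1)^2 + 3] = 2*y + 2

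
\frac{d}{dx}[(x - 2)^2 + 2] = 2*x - 4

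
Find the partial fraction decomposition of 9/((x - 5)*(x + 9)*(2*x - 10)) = 9/(392*(x + 9)) - 9/(392*(x - 5)) + 9/(28*(x - 5)^2)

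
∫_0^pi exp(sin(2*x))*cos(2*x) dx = 0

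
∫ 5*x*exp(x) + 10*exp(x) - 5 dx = 5*(x + 1)*(exp(x) - 1) + C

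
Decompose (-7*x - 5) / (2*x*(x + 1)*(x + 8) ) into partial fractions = 51/(112*(x + 8)) - 1/(7*(x + 1)) - 5/(16*x)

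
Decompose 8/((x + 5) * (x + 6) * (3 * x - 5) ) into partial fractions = 18/(115*(3*x - 5)) + 8/(23*(x + 6)) - 2/(5*(x + 5))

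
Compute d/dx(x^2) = 2*x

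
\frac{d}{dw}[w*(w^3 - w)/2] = 2*w^3 - w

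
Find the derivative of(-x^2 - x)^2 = 4*x^3 + 6*x^2 + 2*x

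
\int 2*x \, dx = x^2 + C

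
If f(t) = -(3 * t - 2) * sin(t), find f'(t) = -3*t*cos(t) - 3*sin(t) + 2*cos(t)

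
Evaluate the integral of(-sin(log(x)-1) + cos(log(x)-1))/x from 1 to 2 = sqrt(2)*(-cos(pi/4 + 1) + cos(-log(2) + pi/4 + 1))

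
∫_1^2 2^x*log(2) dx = 2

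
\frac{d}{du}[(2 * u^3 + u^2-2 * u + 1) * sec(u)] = (2*u^3*sin(u)/cos(u) + u^2*sin(u)/cos(u) + 6*u^2 - 2*u*sin(u)/cos(u) + 2*u + sin(u)/cos(u) - 2)/cos(u)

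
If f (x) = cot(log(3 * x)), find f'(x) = -1/(x*sin(log(x) + log(3))^2)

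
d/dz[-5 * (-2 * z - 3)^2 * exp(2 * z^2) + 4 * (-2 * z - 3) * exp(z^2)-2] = -80*z^3*exp(2*z^2) - 240*z^2*exp(2*z^2) - 16*z^2*exp(z^2) - 220*z*exp(2*z^2) - 24*z*exp(z^2) - 60*exp(2*z^2) - 8*exp(z^2)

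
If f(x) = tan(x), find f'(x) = cos(x)^(-2)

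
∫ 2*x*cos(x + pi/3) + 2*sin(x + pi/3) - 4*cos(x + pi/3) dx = (2*x - 4)*sin(x + pi/3) + C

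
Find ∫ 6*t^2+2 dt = 2*t^3 + 2*t + C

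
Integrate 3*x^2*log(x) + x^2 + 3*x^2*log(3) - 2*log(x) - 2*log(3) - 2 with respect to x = x*(x^2 - 2)*log(3*x) + C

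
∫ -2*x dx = -x^2 + C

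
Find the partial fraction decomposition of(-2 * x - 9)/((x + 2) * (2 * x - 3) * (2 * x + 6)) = -8/(21*(2*x - 3)) - 1/(6*(x + 3)) + 5/(14*(x + 2))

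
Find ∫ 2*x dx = x^2 + C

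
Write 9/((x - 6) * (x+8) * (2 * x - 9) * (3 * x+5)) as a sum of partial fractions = 243/(16169*(3*x + 5)) - 24/(925*(2*x - 9)) - 9/(6650*(x + 8)) + 3/(322*(x - 6))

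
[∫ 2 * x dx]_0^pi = pi^2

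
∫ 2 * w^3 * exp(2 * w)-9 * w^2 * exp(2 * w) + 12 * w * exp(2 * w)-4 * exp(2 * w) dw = (w - 2)^3*exp(2*w) + C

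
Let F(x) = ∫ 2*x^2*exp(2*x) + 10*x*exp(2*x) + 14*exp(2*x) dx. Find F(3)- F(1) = -10*exp(2) + 26*exp(6)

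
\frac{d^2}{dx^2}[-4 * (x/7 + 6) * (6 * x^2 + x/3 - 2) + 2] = -144*x/7 - 6056/21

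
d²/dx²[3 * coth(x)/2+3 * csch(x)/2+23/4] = 3*(cosh(x) + 1)^2/(2*sinh(x)^3)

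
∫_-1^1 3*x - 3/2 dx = -3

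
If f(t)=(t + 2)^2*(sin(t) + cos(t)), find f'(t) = -t^2*sin(t) + t^2*cos(t) - 2*t*sin(t) + 6*t*cos(t) + 8*cos(t)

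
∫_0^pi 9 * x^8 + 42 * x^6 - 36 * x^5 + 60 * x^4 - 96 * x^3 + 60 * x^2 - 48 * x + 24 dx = 8 + (-2 + 2*pi + pi^3)^3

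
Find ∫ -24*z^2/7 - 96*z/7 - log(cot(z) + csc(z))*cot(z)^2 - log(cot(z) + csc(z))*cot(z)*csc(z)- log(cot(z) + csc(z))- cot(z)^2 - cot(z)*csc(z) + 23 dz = -8*(z - 1)*(z^2 + 7*z - 14)/7 + (cot(z) + csc(z))*log(cot(z) + csc(z)) + C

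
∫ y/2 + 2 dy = y^2/4 + 2*y + C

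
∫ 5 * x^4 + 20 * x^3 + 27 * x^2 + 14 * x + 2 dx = x^5 + 5*x^4 + 9*x^3 + 7*x^2 + 2*x + C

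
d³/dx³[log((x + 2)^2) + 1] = 4/(x^3 + 6*x^2 + 12*x + 8)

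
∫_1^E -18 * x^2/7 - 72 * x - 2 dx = -36*exp(2) - 6*exp(3)/7 - 2*E + 272/7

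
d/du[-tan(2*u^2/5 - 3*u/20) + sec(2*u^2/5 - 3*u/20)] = -4*u*tan(2*u^2/5 - 3*u/20)^2/5 - 4*u/5 + 4*u*tan(2*u^2/5 - 3*u/20)/(5*cos(u*(8*u - 3)/20)) + 3*tan(2*u^2/5 - 3*u/20)^2/20 + 3/20 - 3*tan(2*u^2/5 - 3*u/20)/(20*cos(u*(8*u - 3)/20))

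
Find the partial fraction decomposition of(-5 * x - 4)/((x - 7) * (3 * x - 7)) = 47/(14*(3*x - 7)) - 39/(14*(x - 7))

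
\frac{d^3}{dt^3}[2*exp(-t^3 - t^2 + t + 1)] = (-54*t^6 - 108*t^5 - 18*t^4 + 164*t^3 + 114*t^2 - 24*t - 22)*exp(-t^3 - t^2 + t + 1)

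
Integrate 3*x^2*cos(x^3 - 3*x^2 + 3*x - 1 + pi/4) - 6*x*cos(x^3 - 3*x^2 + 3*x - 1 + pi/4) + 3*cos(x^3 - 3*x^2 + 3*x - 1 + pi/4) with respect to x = sin((x - 1)^3 + pi/4) + C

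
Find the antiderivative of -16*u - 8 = -8*u^2 - 8*u + C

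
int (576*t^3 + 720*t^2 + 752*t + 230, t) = 144*t^4 + 240*t^3 + 376*t^2 + 230*t + C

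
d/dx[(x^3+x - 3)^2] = 6*x^5 + 8*x^3 - 18*x^2 + 2*x - 6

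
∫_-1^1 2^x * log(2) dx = 3/2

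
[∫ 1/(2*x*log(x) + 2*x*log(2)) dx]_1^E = -log(log(2))/2 + log(log(2*E))/2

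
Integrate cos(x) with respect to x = sin(x) + C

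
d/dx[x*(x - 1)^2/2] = 3*x^2/2 - 2*x + 1/2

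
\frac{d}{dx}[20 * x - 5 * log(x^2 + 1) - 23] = (20*x^2 - 10*x + 20)/(x^2 + 1)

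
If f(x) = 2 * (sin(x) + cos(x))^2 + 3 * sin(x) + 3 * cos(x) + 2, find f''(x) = -8*sin(2*x) - 3*sqrt(2)*sin(x + pi/4)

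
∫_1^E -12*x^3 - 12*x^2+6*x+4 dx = (-3*E - 4)*(-E + exp(3))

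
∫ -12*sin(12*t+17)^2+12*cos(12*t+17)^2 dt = sin(24*t + 34)/2 + C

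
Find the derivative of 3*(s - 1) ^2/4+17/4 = 3*s/2 - 3/2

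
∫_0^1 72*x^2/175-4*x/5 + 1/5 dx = -11/175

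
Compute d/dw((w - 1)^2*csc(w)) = (-w^2*cos(w)/sin(w) + 2*w + 2*w*cos(w)/sin(w) - 2 - cos(w)/sin(w))/sin(w)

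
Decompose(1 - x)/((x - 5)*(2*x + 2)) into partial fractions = -1/(6*(x + 1)) - 1/(3*(x - 5))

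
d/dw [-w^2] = -2*w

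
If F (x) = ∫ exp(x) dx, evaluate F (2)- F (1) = -E + exp(2)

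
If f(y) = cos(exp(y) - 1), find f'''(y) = (exp(2*y)*sin(exp(y) - 1) - 3*exp(y)*cos(exp(y) - 1) - sin(exp(y) - 1))*exp(y)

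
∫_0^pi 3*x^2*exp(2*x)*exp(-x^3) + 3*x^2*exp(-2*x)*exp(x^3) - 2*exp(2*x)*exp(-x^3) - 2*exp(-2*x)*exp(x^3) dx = -exp(-pi^3 + 2*pi) + exp(-2*pi + pi^3)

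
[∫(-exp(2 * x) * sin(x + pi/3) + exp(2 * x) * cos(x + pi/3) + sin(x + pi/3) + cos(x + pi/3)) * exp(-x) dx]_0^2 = (-exp(-2) + exp(2))*cos(pi/3 + 2)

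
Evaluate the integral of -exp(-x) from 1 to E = -exp(-1) + exp(-E)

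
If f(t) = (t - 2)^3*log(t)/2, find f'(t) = (3*t^3*log(t) + t^3 - 12*t^2*log(t) - 6*t^2 + 12*t*log(t) + 12*t - 8)/(2*t)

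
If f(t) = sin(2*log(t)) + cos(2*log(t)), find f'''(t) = 8*(2*sin(2*log(t)) + cos(2*log(t)))/t^3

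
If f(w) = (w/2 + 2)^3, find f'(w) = 3*w^2/8 + 3*w + 6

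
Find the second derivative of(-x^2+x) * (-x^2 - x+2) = 12*x^2 - 6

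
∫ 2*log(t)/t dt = log(t)^2 + C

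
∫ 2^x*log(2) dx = 2^x + C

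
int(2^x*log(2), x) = 2^x + C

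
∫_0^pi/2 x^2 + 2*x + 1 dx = -1/3 + (1 + pi/2)^3/3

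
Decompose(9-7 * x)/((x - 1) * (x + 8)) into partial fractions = -65/(9*(x + 8)) + 2/(9*(x - 1))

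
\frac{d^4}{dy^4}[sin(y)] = sin(y)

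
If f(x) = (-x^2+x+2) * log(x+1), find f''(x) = (-2*x*log(x + 1) - 3*x - 2*log(x + 1))/(x + 1)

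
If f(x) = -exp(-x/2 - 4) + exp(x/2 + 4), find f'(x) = (exp(x + 8) + 1)*exp(-x/2 - 4)/2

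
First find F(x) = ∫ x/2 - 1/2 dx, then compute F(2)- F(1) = 1/4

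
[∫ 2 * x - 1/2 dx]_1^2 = 5/2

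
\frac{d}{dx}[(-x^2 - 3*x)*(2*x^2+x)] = -8*x^3 - 21*x^2 - 6*x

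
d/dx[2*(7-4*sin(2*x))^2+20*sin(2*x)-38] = 64*sin(4*x) - 184*cos(2*x)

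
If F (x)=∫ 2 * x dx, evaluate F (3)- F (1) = 8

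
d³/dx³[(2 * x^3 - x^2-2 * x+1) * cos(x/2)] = x^3*sin(x/2)/4 - x^2*sin(x/2)/8 - 9*x^2*cos(x/2)/2 - 73*x*sin(x/2)/4 + 3*x*cos(x/2)/2 + 25*sin(x/2)/8 + 27*cos(x/2)/2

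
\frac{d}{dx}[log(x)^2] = 2*log(x)/x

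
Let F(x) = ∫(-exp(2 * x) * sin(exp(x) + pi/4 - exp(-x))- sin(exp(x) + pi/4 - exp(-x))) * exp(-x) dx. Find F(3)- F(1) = cos(-exp(-3) + pi/4 + exp(3)) - cos(-exp(-1) + pi/4 + E)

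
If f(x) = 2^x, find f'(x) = 2^x*log(2)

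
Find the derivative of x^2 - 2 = 2*x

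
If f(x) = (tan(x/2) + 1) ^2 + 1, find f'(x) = (sin(x/2)/cos(x/2) + 1)/cos(x/2)^2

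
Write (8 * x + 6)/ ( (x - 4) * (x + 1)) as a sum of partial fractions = 2/(5*(x + 1)) + 38/(5*(x - 4))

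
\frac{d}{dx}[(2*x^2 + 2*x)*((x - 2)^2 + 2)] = 8*x^3 - 18*x^2 + 8*x + 12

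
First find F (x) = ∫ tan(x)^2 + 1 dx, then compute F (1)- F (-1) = 2*tan(1)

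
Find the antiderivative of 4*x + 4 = 2*x^2 + 4*x + C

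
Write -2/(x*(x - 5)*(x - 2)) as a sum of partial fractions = 1/(3*(x - 2)) - 2/(15*(x - 5)) - 1/(5*x)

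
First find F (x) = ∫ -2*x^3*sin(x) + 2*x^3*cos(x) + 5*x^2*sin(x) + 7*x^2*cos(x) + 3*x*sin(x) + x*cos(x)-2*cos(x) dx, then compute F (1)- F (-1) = 2*cos(1)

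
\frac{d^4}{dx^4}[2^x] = 2^x*log(2)^4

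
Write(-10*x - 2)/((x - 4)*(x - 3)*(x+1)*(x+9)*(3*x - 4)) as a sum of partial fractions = -621/(4340*(3*x - 4)) + 11/(4836*(x + 9)) - 1/(140*(x + 1)) + 2/(15*(x - 3)) - 21/(260*(x - 4))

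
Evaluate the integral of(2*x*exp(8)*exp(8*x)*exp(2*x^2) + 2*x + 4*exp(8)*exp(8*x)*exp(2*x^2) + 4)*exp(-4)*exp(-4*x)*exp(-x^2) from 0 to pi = -exp(4) - exp(-(2 + pi)^2) + exp(-4) + exp((2 + pi)^2)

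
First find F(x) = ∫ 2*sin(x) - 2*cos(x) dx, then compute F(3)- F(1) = 2*sqrt(2)*(-sin(pi/4 + 3) + sin(pi/4 + 1))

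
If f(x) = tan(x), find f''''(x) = 24*tan(x)^5 + 40*tan(x)^3 + 16*tan(x)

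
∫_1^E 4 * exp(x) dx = -4*E + 4*exp(E)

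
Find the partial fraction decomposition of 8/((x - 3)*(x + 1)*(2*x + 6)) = 1/(3*(x + 3)) - 1/(2*(x + 1)) + 1/(6*(x - 3))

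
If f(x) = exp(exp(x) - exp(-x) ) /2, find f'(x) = (exp(exp(x) - exp(-x)) + exp(2*x + exp(x) - exp(-x)))*exp(-x)/2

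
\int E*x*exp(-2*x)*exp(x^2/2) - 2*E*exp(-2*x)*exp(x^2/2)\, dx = exp((x - 2)^2/2 - 1) + C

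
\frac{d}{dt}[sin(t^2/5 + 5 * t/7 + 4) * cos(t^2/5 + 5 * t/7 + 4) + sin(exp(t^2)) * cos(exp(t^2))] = -2*t*exp(t^2)*sin(exp(t^2))^2 + 2*t*exp(t^2)*cos(exp(t^2))^2 - 2*t*sin(t^2/5 + 5*t/7 + 4)^2/5 + 2*t*cos(t^2/5 + 5*t/7 + 4)^2/5 - 5*sin(t^2/5 + 5*t/7 + 4)^2/7 + 5*cos(t^2/5 + 5*t/7 + 4)^2/7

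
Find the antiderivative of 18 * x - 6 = 9*x^2 - 6*x + C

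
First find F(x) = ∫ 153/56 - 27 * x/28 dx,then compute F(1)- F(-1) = 153/28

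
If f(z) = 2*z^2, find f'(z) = 4*z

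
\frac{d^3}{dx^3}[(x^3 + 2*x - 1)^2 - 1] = 120*x^3 + 96*x - 12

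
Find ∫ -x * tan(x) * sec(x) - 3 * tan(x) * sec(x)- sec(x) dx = (-x - 3)*sec(x) + C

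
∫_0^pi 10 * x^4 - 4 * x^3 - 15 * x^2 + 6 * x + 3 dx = 2 + (-2 + pi + 2*pi^2)*(-pi^2 - pi + 1 + pi^3)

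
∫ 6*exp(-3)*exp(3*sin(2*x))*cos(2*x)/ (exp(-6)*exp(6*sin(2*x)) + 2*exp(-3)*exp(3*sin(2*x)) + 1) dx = exp(3*sin(2*x))/(exp(3*sin(2*x)) + exp(3)) + C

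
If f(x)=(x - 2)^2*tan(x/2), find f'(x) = x^2/(2*cos(x/2)^2) + 2*x*tan(x/2) - 2*x/cos(x/2)^2 - 4*tan(x/2) + 2/cos(x/2)^2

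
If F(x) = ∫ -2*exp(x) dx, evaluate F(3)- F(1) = -2*exp(3) + 2*E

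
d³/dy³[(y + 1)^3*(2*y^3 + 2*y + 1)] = 240*y^3 + 360*y^2 + 192*y + 54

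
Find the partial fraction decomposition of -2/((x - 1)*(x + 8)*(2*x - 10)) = -1/(117*(x + 8)) + 1/(36*(x - 1)) - 1/(52*(x - 5))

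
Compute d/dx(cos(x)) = -sin(x)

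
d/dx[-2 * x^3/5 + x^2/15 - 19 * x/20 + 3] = -6*x^2/5 + 2*x/15 - 19/20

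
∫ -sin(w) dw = cos(w) + C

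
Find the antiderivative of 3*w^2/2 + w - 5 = w^3/2 + w^2/2 - 5*w + C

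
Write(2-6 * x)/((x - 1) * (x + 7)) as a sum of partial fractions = -11/(2*(x + 7)) - 1/(2*(x - 1))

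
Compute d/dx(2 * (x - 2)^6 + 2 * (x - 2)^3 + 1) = 12*x^5 - 120*x^4 + 480*x^3 - 954*x^2 + 936*x - 360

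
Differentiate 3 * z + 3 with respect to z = 3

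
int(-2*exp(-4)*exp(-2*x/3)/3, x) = exp(-2*x/3 - 4) + C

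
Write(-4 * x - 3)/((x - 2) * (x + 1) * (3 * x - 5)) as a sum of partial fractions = 87/(8*(3*x - 5)) + 1/(24*(x + 1)) - 11/(3*(x - 2))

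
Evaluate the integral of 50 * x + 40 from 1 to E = -81 + (4 + 5*E)^2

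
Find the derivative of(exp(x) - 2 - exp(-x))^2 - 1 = (2*exp(4*x) - 4*exp(3*x) - 4*exp(x) - 2)*exp(-2*x)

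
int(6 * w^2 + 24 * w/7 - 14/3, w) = 2*w^3 + 12*w^2/7 - 14*w/3 + C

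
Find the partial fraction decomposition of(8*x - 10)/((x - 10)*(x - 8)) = -27/(x - 8) + 35/(x - 10)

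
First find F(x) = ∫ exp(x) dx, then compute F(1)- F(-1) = E - exp(-1)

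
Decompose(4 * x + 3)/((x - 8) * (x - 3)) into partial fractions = -3/(x - 3) + 7/(x - 8)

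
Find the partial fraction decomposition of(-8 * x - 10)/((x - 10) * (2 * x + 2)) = 1/(11*(x + 1)) - 45/(11*(x - 10))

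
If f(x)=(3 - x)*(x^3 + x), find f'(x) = -4*x^3 + 9*x^2 - 2*x + 3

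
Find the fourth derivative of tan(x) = 24*tan(x)^5 + 40*tan(x)^3 + 16*tan(x)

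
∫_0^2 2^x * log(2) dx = 3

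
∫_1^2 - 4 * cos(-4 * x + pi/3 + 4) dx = -sqrt(3)/2 + cos(pi/6 + 4)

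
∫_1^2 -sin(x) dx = -cos(1) + cos(2)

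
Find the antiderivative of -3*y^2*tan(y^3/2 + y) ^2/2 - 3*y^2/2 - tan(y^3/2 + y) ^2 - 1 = -tan(y^3/2 + y) + C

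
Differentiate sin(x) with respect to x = cos(x)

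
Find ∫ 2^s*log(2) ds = 2^s + C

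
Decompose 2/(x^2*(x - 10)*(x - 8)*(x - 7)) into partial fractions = 2/(147*(x - 7)) - 1/(64*(x - 8)) + 1/(300*(x - 10)) - 103/(78400*x) - 1/(280*x^2)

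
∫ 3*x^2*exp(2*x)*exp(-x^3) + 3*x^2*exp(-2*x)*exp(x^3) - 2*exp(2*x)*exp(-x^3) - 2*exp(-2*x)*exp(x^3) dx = 2*sinh(x*(x^2 - 2)) + C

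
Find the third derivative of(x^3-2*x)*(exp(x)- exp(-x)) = (x^3*exp(2*x) + x^3 + 9*x^2*exp(2*x) - 9*x^2 + 16*x*exp(2*x) + 16*x)*exp(-x)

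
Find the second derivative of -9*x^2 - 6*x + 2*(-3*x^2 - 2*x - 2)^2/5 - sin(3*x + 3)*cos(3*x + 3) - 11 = 216*x^2/5 + 144*x/5 + 18*sin(6*x + 6) - 26/5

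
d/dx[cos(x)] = -sin(x)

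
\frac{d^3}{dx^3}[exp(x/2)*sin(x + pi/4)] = -sqrt(2)*(9*sin(x) + 13*cos(x))*exp(x/2)/16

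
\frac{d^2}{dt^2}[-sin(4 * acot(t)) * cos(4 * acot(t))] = (8*t*sin(4*acot(t))^2 - 8*t*cos(4*acot(t))^2 + 64*sin(4*acot(t))*cos(4*acot(t)))/(t^4 + 2*t^2 + 1)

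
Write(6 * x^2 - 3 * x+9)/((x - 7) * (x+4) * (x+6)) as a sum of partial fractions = 243/(26*(x + 6)) - 117/(22*(x + 4)) + 282/(143*(x - 7))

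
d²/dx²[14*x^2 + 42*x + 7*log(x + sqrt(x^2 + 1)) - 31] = (112*x^6 + 112*x^5*sqrt(x^2 + 1) + 224*x^4 + 168*x^3*sqrt(x^2 + 1) + 147*x^2 + 77*x*sqrt(x^2 + 1) + 28)/(4*x^6 + 4*x^5*sqrt(x^2 + 1) + 9*x^4 + 7*x^3*sqrt(x^2 + 1) + 6*x^2 + 3*x*sqrt(x^2 + 1) + 1)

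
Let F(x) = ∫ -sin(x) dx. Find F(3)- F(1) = cos(3) - cos(1)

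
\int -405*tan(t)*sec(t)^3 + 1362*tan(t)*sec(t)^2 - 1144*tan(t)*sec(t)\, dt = (-135*sec(t)^2 + 681*sec(t) - 1144)*sec(t) + C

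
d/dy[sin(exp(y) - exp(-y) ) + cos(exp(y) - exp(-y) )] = sqrt(2)*(exp(2*y) + 1)*exp(-y)*cos(exp(y) + pi/4 - exp(-y))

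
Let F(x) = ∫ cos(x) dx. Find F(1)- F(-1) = 2*sin(1)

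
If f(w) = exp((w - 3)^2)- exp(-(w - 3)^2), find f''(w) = (4*w^2*exp(2*w^2 - 12*w + 18) - 4*w^2 - 24*w*exp(2*w^2 - 12*w + 18) + 24*w + 38*exp(2*w^2 - 12*w + 18) - 34)*exp(-w^2 + 6*w - 9)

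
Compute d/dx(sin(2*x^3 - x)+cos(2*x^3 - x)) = -6*x^2*sin(2*x^3 - x) + 6*x^2*cos(2*x^3 - x) + sin(2*x^3 - x) - cos(2*x^3 - x)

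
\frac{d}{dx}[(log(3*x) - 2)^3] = (3*log(x)^2 - 12*log(x) + 6*log(3)*log(x) - 12*log(3) + 3*log(3)^2 + 12)/x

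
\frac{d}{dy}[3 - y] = -1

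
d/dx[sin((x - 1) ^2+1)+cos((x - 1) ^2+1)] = -2*x*sin(x^2 - 2*x + 2) + 2*x*cos(x^2 - 2*x + 2) + 2*sin(x^2 - 2*x + 2) - 2*cos(x^2 - 2*x + 2)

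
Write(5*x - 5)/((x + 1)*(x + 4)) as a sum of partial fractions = 25/(3*(x + 4)) - 10/(3*(x + 1))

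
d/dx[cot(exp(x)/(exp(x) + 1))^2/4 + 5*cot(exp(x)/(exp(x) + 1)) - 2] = -(10 + cos(exp(x)/(exp(x) + 1))/sin(exp(x)/(exp(x) + 1)))*exp(x)/((2*exp(2*x) + 4*exp(x) + 2)*sin(exp(x)/(exp(x) + 1))^2)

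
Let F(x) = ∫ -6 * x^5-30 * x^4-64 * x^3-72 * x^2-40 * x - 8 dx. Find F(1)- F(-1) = -76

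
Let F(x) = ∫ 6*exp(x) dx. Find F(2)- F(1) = -6*E + 6*exp(2)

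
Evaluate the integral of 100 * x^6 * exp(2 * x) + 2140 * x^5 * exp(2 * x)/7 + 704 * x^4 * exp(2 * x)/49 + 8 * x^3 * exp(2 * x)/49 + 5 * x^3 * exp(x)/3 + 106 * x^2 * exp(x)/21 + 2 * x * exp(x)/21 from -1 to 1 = -2312*exp(-2)/49 + 34*exp(-1)/21 + 12*E/7 + 2592*exp(2)/49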